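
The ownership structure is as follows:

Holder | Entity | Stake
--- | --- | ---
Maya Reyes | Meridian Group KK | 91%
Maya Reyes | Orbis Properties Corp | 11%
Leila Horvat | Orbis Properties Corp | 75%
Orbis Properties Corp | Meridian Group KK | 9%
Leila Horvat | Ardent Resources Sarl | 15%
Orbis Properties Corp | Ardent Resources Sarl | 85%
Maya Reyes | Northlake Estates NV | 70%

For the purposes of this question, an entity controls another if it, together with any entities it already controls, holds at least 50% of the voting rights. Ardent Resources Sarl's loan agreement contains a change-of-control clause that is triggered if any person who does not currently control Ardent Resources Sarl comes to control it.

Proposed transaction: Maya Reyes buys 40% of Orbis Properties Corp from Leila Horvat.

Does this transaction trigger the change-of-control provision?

Yes

The purchase adds only to Maya's holdings (Leila's stake shrinks), so Maya is the only person who could newly come to control Ardent.
Maya holds 70% of Northlake, so Maya controls Northlake.
Maya holds 91% of Meridian, so Maya controls Meridian.
Neither Maya nor any entity Maya controls holds any voting interest in Ardent.
So before the transaction, Maya does not control Ardent.
After the purchase, Maya's direct stake in Orbis rises to 11% + 40% = 51%, and Leila's stake falls to 35%.
Maya holds 51% of Orbis, so Maya controls Orbis.
Orbis holds 85% of Ardent, so Maya controls Ardent.
Maya did not control Ardent before and does after, so the clause is triggered.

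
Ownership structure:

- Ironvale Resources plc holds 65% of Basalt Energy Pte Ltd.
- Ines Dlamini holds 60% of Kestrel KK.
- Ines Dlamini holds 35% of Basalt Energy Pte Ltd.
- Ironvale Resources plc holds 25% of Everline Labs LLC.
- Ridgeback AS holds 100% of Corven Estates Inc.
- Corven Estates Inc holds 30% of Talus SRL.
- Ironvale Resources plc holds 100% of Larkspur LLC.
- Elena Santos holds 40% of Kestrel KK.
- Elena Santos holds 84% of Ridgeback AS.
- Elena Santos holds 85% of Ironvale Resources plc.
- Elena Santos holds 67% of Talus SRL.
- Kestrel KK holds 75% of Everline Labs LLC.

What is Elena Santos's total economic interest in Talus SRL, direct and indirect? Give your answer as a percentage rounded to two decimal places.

Elena reaches Talus along 2 paths.
Direct stake: 67% = 67%.
Via Ridgeback → Corven: 84% × 100% × 30% = 25.2%.
Total: 67% + 25.2% = 92.2%.
Rounded: 92.20%.

92.20%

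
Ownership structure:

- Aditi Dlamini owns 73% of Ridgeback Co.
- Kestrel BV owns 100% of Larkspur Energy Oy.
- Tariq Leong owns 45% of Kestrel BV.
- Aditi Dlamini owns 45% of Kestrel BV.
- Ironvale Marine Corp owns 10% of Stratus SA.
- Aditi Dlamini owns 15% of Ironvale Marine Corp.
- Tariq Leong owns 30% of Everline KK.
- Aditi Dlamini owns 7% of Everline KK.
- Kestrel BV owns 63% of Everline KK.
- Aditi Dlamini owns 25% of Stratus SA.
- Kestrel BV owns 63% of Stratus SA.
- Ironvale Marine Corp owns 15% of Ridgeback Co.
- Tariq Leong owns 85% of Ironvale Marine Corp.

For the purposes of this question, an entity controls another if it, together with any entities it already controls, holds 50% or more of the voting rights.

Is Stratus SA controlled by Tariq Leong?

Tariq holds 85% of Ironvale, so Tariq controls Ironvale.
In Stratus, Tariq's side holds only 10%, not ≥ 50%.
So Tariq does not control Stratus.

No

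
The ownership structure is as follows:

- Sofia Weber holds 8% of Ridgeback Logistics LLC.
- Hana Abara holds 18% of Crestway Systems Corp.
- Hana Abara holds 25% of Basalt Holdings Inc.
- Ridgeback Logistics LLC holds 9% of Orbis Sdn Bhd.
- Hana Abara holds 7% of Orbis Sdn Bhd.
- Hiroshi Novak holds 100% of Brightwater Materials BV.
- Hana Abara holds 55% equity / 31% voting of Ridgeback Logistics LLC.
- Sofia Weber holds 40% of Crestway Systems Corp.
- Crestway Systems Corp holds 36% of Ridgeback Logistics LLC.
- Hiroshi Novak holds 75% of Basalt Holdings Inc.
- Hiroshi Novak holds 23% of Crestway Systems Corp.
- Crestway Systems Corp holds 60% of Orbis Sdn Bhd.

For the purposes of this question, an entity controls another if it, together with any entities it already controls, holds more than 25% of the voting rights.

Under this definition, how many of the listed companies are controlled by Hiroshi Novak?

Hiroshi holds 75% of Basalt, so Hiroshi controls Basalt.
Hiroshi holds 100% of Brightwater, so Hiroshi controls Brightwater.
No other company's threshold is met.
Hiroshi controls 2 companies.

2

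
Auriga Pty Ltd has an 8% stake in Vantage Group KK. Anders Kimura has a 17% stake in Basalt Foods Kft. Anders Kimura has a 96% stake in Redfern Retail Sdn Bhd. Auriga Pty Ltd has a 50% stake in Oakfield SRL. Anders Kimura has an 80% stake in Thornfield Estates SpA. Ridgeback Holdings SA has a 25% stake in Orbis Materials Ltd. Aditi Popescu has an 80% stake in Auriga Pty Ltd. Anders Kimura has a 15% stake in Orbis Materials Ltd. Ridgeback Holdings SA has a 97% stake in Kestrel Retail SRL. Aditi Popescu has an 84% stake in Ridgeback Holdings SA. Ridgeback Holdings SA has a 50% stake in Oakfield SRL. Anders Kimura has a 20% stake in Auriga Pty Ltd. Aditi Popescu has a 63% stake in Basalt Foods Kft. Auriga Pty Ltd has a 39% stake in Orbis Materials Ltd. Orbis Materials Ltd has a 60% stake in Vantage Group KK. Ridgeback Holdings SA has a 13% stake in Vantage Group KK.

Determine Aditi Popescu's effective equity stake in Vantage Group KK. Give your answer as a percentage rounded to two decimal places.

48.64%

Aditi reaches Vantage along 4 paths.
Via Auriga: 80% × 8% = 6.4%.
Via Ridgeback: 84% × 13% = 10.92%.
Via Auriga → Orbis: 80% × 39% × 60% = 18.72%.
Via Ridgeback → Orbis: 84% × 25% × 60% = 12.6%.
Total: 6.4% + 10.92% + 18.72% + 12.6% = 48.64%.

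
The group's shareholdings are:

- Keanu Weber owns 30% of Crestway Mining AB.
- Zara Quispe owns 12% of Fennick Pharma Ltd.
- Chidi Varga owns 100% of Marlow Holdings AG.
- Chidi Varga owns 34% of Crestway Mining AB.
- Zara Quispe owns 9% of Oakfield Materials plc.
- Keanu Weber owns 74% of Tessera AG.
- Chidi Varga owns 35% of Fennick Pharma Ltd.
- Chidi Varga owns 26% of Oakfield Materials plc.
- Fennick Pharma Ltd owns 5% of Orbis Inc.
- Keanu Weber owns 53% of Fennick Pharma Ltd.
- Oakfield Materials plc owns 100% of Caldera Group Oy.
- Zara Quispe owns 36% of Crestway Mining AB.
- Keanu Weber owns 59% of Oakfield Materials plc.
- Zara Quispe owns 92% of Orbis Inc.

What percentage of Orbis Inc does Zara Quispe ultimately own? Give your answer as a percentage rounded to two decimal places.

Zara reaches Orbis along 2 paths.
Via Fennick: 12% × 5% = 0.6%.
Direct stake: 92% = 92%.
Total: 0.6% + 92% = 92.6%.
Rounded: 92.60%.

92.60%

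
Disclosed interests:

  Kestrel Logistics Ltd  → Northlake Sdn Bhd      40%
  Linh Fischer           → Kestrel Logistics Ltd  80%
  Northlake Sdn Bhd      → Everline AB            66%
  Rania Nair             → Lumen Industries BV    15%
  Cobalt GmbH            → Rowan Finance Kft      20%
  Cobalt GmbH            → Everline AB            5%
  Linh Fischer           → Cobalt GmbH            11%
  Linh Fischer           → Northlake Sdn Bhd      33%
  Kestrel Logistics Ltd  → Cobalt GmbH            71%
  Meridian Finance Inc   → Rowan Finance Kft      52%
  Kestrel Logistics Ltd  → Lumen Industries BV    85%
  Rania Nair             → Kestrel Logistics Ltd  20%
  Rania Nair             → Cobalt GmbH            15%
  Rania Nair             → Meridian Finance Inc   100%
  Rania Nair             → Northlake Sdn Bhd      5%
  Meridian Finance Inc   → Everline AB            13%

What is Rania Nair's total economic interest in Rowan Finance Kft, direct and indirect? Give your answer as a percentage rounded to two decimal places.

57.84%

Rania reaches Rowan along 3 paths.
Via Meridian: 100% × 52% = 52%.
Via Kestrel → Cobalt: 20% × 71% × 20% = 2.84%.
Via Cobalt: 15% × 20% = 3%.
Total: 52% + 2.84% + 3% = 57.84%.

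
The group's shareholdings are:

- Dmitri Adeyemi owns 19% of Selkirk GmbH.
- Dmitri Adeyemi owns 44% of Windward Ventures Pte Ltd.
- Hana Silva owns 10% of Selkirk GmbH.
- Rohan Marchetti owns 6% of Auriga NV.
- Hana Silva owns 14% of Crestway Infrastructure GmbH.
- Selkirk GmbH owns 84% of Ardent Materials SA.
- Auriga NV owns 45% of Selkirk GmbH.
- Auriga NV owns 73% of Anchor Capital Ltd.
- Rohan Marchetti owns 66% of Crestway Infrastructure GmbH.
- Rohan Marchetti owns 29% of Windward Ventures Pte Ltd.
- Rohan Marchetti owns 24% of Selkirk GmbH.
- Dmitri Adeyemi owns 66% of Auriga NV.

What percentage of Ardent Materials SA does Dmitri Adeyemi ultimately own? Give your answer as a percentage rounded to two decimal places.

40.91%

Dmitri reaches Ardent along 2 paths.
Via Auriga → Selkirk: 66% × 45% × 84% = 24.948%.
Via Selkirk: 19% × 84% = 15.96%.
Total: 24.948% + 15.96% = 40.908%.
Rounded: 40.91%.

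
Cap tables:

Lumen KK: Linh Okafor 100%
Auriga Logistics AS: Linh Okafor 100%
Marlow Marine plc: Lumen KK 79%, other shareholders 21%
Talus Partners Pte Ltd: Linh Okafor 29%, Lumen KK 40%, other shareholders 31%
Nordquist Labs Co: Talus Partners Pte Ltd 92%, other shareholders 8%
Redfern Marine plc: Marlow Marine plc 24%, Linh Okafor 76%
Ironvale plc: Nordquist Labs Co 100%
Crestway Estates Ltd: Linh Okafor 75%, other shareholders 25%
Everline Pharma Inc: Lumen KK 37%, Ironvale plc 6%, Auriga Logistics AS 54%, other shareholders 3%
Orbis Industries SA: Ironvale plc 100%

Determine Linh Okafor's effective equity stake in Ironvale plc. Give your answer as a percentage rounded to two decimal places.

63.48%

Linh reaches Ironvale along 2 paths.
Via Talus → Nordquist: 29% × 92% × 100% = 26.68%.
Via Lumen → Talus → Nordquist: 100% × 40% × 92% × 100% = 36.8%.
Total: 26.68% + 36.8% = 63.48%.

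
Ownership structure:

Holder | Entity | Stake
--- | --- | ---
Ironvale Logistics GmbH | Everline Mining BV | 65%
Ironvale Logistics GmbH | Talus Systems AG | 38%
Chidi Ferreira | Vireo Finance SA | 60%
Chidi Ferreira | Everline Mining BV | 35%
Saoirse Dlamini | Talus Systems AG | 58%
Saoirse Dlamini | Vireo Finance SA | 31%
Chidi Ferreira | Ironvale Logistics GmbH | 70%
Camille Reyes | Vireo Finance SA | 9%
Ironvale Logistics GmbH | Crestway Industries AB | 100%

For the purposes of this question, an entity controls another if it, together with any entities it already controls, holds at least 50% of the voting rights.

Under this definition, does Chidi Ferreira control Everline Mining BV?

Chidi holds 70% of Ironvale, so Chidi controls Ironvale.
Ironvale and Chidi together hold 65% + 35% = 100% of Everline, so Chidi controls Everline.

Yes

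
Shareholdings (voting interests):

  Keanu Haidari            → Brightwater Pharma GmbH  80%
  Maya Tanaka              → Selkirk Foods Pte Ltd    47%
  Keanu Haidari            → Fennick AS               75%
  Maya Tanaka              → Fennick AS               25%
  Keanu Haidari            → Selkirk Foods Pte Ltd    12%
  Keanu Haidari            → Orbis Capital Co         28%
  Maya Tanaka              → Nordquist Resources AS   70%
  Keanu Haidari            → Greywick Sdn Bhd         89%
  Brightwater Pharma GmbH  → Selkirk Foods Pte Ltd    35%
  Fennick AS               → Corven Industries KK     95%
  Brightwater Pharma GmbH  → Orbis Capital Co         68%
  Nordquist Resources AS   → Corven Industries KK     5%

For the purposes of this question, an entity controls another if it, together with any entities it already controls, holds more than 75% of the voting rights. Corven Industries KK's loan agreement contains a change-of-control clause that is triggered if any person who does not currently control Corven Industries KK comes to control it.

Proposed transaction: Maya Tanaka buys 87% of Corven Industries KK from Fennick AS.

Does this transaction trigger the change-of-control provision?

Yes

The purchase adds only to Maya's holdings (Fennick's stake shrinks), so Maya is the only person who could newly come to control Corven.
Maya's largest direct stake is 70% in Nordquist, which does not meet the threshold, so Maya controls no company.
Neither Maya nor any entity Maya controls holds any voting interest in Corven.
So before the transaction, Maya does not control Corven.
After the purchase, Maya holds 87% of Corven directly, and Fennick's stake falls to 8%.
Maya holds 87% of Corven, so Maya controls Corven.
Maya did not control Corven before and does after, so the clause is triggered.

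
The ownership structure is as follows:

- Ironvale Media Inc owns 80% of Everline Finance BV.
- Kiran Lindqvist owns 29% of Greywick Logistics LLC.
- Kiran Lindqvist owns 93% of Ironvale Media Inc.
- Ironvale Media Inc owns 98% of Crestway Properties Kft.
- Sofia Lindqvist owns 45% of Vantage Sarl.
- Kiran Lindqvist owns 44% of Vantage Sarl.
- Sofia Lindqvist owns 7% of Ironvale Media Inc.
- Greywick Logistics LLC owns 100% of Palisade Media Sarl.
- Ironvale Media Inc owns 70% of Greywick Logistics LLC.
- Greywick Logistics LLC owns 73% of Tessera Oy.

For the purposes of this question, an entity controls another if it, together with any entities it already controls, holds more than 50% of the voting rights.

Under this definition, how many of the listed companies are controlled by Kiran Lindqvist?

Kiran holds 93% of Ironvale, so Kiran controls Ironvale.
Ironvale holds 98% of Crestway, so Kiran controls Crestway.
Ironvale holds 80% of Everline, so Kiran controls Everline.
Kiran and Ironvale together hold 29% + 70% = 99% of Greywick, so Kiran controls Greywick.
Greywick holds 100% of Palisade, so Kiran controls Palisade.
Greywick holds 73% of Tessera, so Kiran controls Tessera.
No other company's threshold is met.
Kiran controls 6 companies.

6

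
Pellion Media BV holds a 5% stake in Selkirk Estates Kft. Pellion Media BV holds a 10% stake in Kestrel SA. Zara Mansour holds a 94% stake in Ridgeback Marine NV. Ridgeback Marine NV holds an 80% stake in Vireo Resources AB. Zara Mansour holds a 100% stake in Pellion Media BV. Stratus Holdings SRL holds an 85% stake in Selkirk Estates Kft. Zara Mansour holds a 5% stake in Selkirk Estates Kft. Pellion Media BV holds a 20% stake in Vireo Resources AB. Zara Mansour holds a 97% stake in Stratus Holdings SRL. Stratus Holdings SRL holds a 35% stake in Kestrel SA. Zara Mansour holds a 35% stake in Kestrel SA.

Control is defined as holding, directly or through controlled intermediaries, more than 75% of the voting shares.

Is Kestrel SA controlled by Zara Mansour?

Zara holds 97% of Stratus, so Zara controls Stratus.
Zara holds 100% of Pellion, so Zara controls Pellion.
Stratus and Zara and Pellion together hold 35% + 35% + 10% = 80% of Kestrel, so Zara controls Kestrel.

Yes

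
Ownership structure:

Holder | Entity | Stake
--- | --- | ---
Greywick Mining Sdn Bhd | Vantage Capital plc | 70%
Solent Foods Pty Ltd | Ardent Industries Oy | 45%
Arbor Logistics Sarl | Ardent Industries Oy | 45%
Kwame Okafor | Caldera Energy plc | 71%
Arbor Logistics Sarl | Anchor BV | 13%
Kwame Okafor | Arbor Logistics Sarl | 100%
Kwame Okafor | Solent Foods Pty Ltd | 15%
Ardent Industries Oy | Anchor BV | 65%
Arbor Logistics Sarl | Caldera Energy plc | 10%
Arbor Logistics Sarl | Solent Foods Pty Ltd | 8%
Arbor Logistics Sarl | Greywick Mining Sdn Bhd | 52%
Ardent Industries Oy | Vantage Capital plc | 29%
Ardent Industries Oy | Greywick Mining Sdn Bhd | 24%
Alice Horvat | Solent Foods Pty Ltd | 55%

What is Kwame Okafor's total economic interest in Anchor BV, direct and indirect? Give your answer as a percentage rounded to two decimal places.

Kwame reaches Anchor along 4 paths.
Via Arbor → Solent → Ardent: 100% × 8% × 45% × 65% = 2.34%.
Via Solent → Ardent: 15% × 45% × 65% = 4.3875%.
Via Arbor → Ardent: 100% × 45% × 65% = 29.25%.
Via Arbor: 100% × 13% = 13%.
Total: 2.34% + 4.3875% + 29.25% + 13% = 48.9775%.
Rounded: 48.98%.

48.98%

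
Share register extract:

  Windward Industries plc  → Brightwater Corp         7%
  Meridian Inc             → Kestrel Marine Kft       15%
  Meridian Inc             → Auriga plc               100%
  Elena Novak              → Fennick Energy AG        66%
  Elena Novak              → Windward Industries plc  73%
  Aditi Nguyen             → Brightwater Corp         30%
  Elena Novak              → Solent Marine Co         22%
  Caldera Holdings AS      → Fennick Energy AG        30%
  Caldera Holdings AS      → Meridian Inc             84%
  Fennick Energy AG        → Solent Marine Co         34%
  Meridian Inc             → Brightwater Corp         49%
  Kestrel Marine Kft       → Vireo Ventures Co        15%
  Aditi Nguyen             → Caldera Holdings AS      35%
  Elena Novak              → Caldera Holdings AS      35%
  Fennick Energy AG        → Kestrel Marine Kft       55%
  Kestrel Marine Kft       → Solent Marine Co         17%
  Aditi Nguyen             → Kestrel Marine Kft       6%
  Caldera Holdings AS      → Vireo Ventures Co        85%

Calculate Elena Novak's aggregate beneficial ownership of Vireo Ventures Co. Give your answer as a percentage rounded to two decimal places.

Elena reaches Vireo along 4 paths.
Via Fennick → Kestrel: 66% × 55% × 15% = 5.445%.
Via Caldera → Fennick → Kestrel: 35% × 30% × 55% × 15% = 0.86625%.
Via Caldera → Meridian → Kestrel: 35% × 84% × 15% × 15% = 0.6615%.
Via Caldera: 35% × 85% = 29.75%.
Total: 5.445% + 0.86625% + 0.6615% + 29.75% = 36.72275%.
Rounded: 36.72%.

36.72%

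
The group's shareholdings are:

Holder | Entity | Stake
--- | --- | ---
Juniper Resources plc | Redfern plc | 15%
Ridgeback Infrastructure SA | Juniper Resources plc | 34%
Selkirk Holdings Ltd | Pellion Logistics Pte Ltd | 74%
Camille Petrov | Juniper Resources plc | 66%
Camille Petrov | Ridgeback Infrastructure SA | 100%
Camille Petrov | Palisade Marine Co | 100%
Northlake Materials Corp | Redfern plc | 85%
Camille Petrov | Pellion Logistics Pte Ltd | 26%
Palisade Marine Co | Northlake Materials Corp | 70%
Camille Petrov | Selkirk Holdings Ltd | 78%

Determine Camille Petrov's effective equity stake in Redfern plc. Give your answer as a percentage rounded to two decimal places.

74.50%

Camille reaches Redfern along 3 paths.
Via Palisade → Northlake: 100% × 70% × 85% = 59.5%.
Via Juniper: 66% × 15% = 9.9%.
Via Ridgeback → Juniper: 100% × 34% × 15% = 5.1%.
Total: 59.5% + 9.9% + 5.1% = 74.5%.
Rounded: 74.50%.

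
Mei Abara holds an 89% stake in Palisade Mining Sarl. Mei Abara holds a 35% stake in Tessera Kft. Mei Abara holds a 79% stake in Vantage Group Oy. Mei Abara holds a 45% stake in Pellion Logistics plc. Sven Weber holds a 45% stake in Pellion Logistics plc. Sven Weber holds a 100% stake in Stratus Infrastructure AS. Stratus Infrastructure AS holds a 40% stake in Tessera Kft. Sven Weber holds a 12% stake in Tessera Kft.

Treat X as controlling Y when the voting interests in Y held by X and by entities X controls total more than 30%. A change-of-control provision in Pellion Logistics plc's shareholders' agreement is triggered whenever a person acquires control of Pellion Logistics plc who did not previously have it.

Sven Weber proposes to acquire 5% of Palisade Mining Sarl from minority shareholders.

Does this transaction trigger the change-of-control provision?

No

The purchase changes only Sven's holdings, so Sven is the only person who could newly come to control Pellion.
Sven holds 45% of Pellion, so Sven controls Pellion.
So Sven already controls Pellion before the transaction.
After the purchase, Sven holds 5% of Palisade directly.
Sven controlled Pellion already, so this is not a new person acquiring control; every other person's position is unchanged or reduced.
No new person acquires control, so the clause is not triggered.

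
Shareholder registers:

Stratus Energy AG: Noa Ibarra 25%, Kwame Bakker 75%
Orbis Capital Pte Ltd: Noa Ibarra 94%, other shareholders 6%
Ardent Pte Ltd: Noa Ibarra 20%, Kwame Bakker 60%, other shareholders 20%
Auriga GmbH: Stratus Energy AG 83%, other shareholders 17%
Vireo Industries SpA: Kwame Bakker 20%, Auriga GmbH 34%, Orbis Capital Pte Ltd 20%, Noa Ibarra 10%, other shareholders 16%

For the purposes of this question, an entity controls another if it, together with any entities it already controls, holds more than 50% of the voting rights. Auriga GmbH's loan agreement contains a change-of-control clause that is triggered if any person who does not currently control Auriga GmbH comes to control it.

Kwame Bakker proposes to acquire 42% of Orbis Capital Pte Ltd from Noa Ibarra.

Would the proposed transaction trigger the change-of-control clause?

No

The purchase adds only to Kwame's holdings (Noa's stake shrinks), so Kwame is the only person who could newly come to control Auriga.
Kwame holds 75% of Stratus, so Kwame controls Stratus.
Stratus holds 83% of Auriga, so Kwame controls Auriga.
So Kwame already controls Auriga before the transaction.
After the purchase, Kwame holds 42% of Orbis directly, and Noa's stake falls to 52%.
Kwame controlled Auriga already, so this is not a new person acquiring control; every other person's position is unchanged or reduced.
No new person acquires control, so the clause is not triggered.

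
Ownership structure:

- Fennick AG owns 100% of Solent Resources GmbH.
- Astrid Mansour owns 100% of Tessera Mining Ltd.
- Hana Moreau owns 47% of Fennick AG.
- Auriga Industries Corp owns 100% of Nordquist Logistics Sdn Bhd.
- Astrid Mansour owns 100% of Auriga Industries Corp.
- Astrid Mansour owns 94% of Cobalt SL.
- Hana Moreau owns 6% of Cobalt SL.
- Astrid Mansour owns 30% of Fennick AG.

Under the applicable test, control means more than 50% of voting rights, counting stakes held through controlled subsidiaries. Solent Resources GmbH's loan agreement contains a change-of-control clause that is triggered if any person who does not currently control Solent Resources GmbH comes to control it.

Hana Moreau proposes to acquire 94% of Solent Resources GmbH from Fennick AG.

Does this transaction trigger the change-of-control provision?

Yes

The purchase adds only to Hana's holdings (Fennick's stake shrinks), so Hana is the only person who could newly come to control Solent.
Hana's largest direct stake is 47% in Fennick, which does not meet the threshold, so Hana controls no company.
Neither Hana nor any entity Hana controls holds any voting interest in Solent.
So before the transaction, Hana does not control Solent.
After the purchase, Hana holds 94% of Solent directly, and Fennick's stake falls to 6%.
Hana holds 94% of Solent, so Hana controls Solent.
Hana did not control Solent before and does after, so the clause is triggered.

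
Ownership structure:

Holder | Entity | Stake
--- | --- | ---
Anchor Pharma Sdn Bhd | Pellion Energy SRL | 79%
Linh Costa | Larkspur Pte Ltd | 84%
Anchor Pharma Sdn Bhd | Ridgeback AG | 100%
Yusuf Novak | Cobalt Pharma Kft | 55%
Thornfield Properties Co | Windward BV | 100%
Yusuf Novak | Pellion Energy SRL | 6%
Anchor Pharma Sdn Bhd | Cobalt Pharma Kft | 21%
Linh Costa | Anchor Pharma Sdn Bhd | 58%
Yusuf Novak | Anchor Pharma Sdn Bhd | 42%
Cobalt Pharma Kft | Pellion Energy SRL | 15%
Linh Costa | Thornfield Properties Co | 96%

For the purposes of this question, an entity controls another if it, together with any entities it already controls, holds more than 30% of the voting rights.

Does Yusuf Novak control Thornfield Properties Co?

No

Yusuf holds 42% of Anchor, so Yusuf controls Anchor.
Yusuf and Anchor together hold 55% + 21% = 76% of Cobalt, so Yusuf controls Cobalt.
Yusuf and Cobalt and Anchor together hold 6% + 15% + 79% = 100% of Pellion, so Yusuf controls Pellion.
Anchor holds 100% of Ridgeback, so Yusuf controls Ridgeback.
Neither Yusuf nor any entity Yusuf controls holds any voting interest in Thornfield.
So Yusuf does not control Thornfield.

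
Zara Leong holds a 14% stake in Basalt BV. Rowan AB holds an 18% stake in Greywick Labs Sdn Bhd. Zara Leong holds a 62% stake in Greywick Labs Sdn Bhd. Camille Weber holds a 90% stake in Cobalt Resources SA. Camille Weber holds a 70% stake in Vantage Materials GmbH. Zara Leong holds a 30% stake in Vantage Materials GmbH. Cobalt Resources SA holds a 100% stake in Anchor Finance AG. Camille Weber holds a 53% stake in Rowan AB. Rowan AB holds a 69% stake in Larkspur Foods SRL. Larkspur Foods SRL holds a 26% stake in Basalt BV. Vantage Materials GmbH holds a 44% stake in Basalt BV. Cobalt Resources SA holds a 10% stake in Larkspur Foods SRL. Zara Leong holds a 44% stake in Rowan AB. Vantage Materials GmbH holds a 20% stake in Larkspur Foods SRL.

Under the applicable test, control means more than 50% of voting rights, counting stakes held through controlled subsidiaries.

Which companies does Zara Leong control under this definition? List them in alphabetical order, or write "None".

Greywick Labs Sdn Bhd

Zara holds 62% of Greywick, so Zara controls Greywick.
No other company's threshold is met.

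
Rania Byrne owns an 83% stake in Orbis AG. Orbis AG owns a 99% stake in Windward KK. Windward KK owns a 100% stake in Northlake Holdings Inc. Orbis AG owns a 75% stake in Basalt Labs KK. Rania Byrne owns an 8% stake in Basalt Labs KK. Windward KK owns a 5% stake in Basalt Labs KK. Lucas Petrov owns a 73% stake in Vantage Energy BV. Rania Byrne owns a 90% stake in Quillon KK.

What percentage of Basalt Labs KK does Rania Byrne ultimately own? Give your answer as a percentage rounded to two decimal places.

Rania reaches Basalt along 3 paths.
Via Orbis → Windward: 83% × 99% × 5% = 4.1085%.
Via Orbis: 83% × 75% = 62.25%.
Direct stake: 8% = 8%.
Total: 4.1085% + 62.25% + 8% = 74.3585%.
Rounded: 74.36%.

74.36%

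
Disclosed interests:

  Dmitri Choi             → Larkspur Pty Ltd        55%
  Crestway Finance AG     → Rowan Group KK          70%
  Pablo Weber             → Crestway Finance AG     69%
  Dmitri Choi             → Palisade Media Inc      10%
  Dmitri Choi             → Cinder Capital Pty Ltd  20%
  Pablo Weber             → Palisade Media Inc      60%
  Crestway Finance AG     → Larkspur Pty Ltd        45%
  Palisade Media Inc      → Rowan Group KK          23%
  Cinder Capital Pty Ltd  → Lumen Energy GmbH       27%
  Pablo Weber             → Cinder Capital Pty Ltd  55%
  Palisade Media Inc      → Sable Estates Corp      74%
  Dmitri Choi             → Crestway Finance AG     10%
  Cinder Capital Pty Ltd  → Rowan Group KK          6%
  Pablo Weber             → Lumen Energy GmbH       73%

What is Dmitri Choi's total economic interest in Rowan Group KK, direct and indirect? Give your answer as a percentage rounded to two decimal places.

10.50%

Dmitri reaches Rowan along 3 paths.
Via Palisade: 10% × 23% = 2.3%.
Via Crestway: 10% × 70% = 7%.
Via Cinder: 20% × 6% = 1.2%.
Total: 2.3% + 7% + 1.2% = 10.5%.
Rounded: 10.50%.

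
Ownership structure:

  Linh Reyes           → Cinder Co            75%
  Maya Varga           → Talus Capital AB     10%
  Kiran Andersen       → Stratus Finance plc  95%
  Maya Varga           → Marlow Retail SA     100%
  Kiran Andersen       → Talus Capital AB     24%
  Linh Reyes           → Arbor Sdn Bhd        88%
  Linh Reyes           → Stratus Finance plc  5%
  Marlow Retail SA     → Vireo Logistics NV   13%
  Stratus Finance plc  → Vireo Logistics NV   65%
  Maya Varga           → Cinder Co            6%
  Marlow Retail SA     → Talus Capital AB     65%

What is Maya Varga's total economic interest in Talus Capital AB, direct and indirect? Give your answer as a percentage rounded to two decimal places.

Maya reaches Talus along 2 paths.
Via Marlow: 100% × 65% = 65%.
Direct stake: 10% = 10%.
Total: 65% + 10% = 75%.
Rounded: 75.00%.

75.00%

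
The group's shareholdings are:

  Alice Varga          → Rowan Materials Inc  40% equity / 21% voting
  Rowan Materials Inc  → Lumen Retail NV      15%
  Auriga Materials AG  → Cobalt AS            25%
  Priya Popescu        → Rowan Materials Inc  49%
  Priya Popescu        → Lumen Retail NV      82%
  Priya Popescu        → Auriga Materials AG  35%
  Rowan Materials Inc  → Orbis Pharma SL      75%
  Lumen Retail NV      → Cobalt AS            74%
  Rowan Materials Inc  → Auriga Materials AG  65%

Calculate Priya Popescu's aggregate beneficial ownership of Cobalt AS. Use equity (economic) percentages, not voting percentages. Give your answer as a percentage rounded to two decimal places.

82.83%

Priya reaches Cobalt along 4 paths.
Via Lumen: 82% × 74% = 60.68%.
Via Rowan → Lumen: 49% × 15% × 74% = 5.439%.
Via Rowan → Auriga: 49% × 65% × 25% = 7.9625%.
Via Auriga: 35% × 25% = 8.75%.
Total: 60.68% + 5.439% + 7.9625% + 8.75% = 82.8315%.
Rounded: 82.83%.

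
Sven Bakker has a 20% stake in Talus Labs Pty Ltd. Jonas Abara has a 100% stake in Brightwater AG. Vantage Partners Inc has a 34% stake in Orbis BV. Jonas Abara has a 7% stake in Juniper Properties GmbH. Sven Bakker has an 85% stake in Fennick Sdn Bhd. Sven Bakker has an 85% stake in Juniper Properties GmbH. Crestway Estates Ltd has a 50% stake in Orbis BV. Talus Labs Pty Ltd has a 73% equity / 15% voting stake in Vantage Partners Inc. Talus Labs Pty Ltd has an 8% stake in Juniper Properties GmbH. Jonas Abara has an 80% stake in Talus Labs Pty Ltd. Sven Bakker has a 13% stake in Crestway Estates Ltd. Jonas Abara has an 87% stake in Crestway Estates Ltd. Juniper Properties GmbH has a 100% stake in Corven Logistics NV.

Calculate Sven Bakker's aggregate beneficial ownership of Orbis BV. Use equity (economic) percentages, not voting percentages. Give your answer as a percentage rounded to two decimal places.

11.46%

Sven reaches Orbis along 2 paths.
Via Talus → Vantage: 20% × 73% × 34% = 4.964%.
Via Crestway: 13% × 50% = 6.5%.
Total: 4.964% + 6.5% = 11.464%.
Rounded: 11.46%.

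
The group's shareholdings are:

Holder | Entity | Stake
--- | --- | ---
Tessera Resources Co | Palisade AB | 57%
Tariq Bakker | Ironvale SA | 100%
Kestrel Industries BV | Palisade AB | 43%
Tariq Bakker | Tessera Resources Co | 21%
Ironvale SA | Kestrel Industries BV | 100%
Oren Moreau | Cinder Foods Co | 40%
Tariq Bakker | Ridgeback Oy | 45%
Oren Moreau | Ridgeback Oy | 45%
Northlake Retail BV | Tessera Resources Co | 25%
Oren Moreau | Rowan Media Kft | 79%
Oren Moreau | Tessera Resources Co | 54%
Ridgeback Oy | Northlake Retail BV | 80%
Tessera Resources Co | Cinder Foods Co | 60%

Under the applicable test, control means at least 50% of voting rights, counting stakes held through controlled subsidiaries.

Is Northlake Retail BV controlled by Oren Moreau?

No

Oren holds 79% of Rowan, so Oren controls Rowan.
Oren holds 54% of Tessera, so Oren controls Tessera.
Oren and Tessera together hold 40% + 60% = 100% of Cinder, so Oren controls Cinder.
Tessera holds 57% of Palisade, so Oren controls Palisade.
Neither Oren nor any entity Oren controls holds any voting interest in Northlake.
So Oren does not control Northlake.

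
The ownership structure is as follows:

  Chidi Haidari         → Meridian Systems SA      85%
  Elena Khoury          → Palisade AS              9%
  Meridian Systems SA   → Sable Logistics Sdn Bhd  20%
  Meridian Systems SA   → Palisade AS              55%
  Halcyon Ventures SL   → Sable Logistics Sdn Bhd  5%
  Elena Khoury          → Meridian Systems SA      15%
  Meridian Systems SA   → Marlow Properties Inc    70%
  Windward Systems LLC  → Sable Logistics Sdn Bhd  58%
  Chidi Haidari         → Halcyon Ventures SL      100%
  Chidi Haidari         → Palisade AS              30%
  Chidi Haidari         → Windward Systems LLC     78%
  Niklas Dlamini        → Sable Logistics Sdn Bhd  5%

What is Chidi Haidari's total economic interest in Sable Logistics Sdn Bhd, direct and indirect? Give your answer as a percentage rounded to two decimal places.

67.24%

Chidi reaches Sable along 3 paths.
Via Windward: 78% × 58% = 45.24%.
Via Meridian: 85% × 20% = 17%.
Via Halcyon: 100% × 5% = 5%.
Total: 45.24% + 17% + 5% = 67.24%.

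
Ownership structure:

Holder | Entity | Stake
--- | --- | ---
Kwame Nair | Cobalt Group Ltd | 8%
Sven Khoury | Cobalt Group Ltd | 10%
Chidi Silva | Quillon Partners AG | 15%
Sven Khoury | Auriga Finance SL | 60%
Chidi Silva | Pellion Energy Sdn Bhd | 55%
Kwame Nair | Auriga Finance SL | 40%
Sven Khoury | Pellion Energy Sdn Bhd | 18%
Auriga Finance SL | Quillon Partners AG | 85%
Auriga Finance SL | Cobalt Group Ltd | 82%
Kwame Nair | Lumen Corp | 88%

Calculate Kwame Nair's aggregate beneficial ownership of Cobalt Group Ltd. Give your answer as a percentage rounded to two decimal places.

Kwame reaches Cobalt along 2 paths.
Via Auriga: 40% × 82% = 32.8%.
Direct stake: 8% = 8%.
Total: 32.8% + 8% = 40.8%.
Rounded: 40.80%.

40.80%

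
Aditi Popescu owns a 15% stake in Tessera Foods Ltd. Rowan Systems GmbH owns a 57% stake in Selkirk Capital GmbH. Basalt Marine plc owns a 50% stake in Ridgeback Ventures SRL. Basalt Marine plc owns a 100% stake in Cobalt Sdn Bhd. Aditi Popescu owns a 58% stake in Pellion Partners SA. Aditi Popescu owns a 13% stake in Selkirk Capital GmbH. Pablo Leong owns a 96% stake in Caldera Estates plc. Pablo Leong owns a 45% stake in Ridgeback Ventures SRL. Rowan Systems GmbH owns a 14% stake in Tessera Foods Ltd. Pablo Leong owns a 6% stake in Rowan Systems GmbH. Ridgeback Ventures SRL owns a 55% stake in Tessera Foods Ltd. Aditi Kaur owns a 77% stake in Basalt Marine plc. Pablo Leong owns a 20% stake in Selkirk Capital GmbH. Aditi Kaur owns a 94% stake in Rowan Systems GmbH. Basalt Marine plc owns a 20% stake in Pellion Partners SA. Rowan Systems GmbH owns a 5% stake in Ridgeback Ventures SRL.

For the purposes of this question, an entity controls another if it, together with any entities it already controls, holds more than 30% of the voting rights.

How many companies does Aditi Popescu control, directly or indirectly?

1

Aditi Popescu holds 58% of Pellion, so Aditi Popescu controls Pellion.
No other company's threshold is met.
Aditi Popescu controls 1 company.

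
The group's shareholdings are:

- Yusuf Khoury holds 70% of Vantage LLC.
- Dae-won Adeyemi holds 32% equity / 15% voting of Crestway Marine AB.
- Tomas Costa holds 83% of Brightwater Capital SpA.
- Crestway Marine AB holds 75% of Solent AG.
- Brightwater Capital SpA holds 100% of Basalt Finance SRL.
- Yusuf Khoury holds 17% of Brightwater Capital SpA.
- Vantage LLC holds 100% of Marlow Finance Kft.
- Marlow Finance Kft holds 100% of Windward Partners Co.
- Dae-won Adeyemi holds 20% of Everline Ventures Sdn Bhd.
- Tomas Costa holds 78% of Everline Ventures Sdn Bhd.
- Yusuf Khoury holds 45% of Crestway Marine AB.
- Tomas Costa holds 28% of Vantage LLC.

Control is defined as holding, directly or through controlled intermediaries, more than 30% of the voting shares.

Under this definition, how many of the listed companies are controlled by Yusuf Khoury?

Yusuf holds 70% of Vantage, so Yusuf controls Vantage.
Yusuf holds 45% of Crestway, so Yusuf controls Crestway.
Vantage holds 100% of Marlow, so Yusuf controls Marlow.
Crestway holds 75% of Solent, so Yusuf controls Solent.
Marlow holds 100% of Windward, so Yusuf controls Windward.
No other company's threshold is met.
Yusuf controls 5 companies.

5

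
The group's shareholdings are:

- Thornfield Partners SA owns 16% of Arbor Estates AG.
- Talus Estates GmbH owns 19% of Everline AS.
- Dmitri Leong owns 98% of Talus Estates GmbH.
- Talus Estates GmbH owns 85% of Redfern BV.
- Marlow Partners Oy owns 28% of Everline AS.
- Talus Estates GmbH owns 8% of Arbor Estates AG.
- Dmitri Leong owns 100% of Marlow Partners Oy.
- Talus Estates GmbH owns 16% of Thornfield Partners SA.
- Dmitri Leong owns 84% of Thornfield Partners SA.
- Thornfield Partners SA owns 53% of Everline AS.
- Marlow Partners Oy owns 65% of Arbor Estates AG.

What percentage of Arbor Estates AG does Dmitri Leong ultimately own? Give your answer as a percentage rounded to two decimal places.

Dmitri reaches Arbor along 4 paths.
Via Talus: 98% × 8% = 7.84%.
Via Marlow: 100% × 65% = 65%.
Via Thornfield: 84% × 16% = 13.44%.
Via Talus → Thornfield: 98% × 16% × 16% = 2.5088%.
Total: 7.84% + 65% + 13.44% + 2.5088% = 88.7888%.
Rounded: 88.79%.

88.79%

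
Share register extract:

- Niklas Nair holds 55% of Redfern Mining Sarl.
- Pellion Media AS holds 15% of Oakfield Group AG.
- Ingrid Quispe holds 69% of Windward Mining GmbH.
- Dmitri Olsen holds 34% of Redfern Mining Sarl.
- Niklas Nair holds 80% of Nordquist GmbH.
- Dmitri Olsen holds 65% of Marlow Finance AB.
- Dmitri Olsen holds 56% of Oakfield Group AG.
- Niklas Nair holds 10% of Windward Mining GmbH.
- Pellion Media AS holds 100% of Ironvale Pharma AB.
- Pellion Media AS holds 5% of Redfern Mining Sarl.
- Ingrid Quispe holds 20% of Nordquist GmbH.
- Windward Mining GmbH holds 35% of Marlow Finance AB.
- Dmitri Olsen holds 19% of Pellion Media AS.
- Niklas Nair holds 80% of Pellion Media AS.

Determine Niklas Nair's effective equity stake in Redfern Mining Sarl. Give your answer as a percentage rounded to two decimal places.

59.00%

Niklas reaches Redfern along 2 paths.
Direct stake: 55% = 55%.
Via Pellion: 80% × 5% = 4%.
Total: 55% + 4% = 59%.
Rounded: 59.00%.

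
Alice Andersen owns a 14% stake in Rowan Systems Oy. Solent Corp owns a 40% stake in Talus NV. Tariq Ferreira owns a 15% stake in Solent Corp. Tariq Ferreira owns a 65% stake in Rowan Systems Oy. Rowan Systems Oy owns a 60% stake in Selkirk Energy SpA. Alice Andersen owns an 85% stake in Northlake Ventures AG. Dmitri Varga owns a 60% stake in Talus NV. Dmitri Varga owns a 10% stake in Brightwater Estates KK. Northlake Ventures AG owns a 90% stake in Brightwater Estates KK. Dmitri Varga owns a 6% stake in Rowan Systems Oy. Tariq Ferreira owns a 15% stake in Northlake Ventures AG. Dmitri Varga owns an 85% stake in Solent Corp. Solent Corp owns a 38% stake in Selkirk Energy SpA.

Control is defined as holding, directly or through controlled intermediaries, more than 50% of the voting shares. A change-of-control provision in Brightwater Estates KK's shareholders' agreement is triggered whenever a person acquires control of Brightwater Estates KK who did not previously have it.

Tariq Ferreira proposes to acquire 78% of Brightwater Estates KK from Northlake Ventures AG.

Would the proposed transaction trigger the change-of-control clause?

The purchase adds only to Tariq's holdings (Northlake's stake shrinks), so Tariq is the only person who could newly come to control Brightwater.
Tariq holds 65% of Rowan, so Tariq controls Rowan.
Rowan holds 60% of Selkirk, so Tariq controls Selkirk.
Neither Tariq nor any entity Tariq controls holds any voting interest in Brightwater.
So before the transaction, Tariq does not control Brightwater.
After the purchase, Tariq holds 78% of Brightwater directly, and Northlake's stake falls to 12%.
Tariq holds 78% of Brightwater, so Tariq controls Brightwater.
Tariq did not control Brightwater before and does after, so the clause is triggered.

Yes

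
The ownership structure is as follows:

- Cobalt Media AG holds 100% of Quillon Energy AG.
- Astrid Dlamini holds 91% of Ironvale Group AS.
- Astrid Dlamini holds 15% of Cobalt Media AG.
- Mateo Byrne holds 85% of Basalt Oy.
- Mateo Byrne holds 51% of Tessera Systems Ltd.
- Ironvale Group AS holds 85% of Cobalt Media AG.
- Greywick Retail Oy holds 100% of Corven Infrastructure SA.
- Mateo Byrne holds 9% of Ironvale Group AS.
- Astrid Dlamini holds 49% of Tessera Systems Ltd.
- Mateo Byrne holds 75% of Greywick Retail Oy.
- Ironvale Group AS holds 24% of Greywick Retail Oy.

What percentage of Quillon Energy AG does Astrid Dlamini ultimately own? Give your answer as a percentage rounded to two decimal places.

Astrid reaches Quillon along 2 paths.
Via Cobalt: 15% × 100% = 15%.
Via Ironvale → Cobalt: 91% × 85% × 100% = 77.35%.
Total: 15% + 77.35% = 92.35%.

92.35%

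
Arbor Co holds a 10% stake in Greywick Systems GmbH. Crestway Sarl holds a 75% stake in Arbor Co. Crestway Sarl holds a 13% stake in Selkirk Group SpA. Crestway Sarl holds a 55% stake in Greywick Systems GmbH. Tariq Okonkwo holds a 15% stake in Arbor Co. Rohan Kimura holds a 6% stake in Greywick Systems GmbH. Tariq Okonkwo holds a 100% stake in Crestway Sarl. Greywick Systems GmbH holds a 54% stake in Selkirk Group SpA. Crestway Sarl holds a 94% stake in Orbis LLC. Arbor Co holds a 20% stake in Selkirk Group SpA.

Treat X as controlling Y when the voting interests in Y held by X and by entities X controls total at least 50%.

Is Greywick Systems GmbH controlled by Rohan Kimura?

No

Rohan's largest direct stake is 6% in Greywick, which does not meet the threshold, so Rohan controls no company.
In Greywick, Rohan's side holds only 6%, not ≥ 50%.
So Rohan does not control Greywick.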